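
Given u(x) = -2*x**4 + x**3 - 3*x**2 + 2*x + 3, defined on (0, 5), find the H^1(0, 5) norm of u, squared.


||u||_{H^1}^2 = 12840110/9

The H^1 norm (squared) on an interval (0, L) is
  ||u||_{H^1}^2 = ∫_0^L u(x)^2 dx + ∫_0^L u'(x)^2 dx.
Compute u'(x) = -8*x**3 + 3*x**2 - 6*x + 2.
Then u(x)^2 = 4*x**8 - 4*x**7 + 13*x**6 - 14*x**5 + x**4 - 6*x**3 - 14*x**2 + 12*x + 9 and u'(x)^2 = 64*x**6 - 48*x**5 + 105*x**4 - 68*x**3 + 48*x**2 - 24*x + 4.
Integrate each monomial from 0 to 5 using ∫_0^5 c·x^n dx = c·5^(n+1)/(n+1):
  ∫_0^5 u(x)^2 dx = ∫_0^5 (4*x^8 - 4*x^7 + 13*x^6 - 14*x^5 + x^4 - 6*x^3 - 14*x^2 + 12*x + 9) dx. Term by term:
    ∫_0^5 4*x^8 dx = 7812500/9;  ∫_0^5 -4*x^7 dx = -390625/2;  ∫_0^5 13*x^6 dx = 1015625/7;
    ∫_0^5 -14*x^5 dx = -109375/3;  ∫_0^5 x^4 dx = 625;  ∫_0^5 -6*x^3 dx = -1875/2;
    ∫_0^5 -14*x^2 dx = -1750/3;  ∫_0^5 12*x dx = 150;  ∫_0^5 9 dx = 45.
  Sum: 7812500/9 − 390625/2 + 1015625/7 − 109375/3 + 625 − 1875/2 − 1750/3 + 150 + 45 = 49182410/63.
  ∫_0^5 u'(x)^2 dx = ∫_0^5 (64*x^6 - 48*x^5 + 105*x^4 - 68*x^3 + 48*x^2 - 24*x + 4) dx. Term by term:
    ∫_0^5 64*x^6 dx = 5000000/7;  ∫_0^5 -48*x^5 dx = -125000;  ∫_0^5 105*x^4 dx = 65625;
    ∫_0^5 -68*x^3 dx = -10625;  ∫_0^5 48*x^2 dx = 2000;  ∫_0^5 -24*x dx = -300;
    ∫_0^5 4 dx = 20.
  Sum: 5000000/7 − 125000 + 65625 − 10625 + 2000 − 300 + 20 = 4522040/7.
Adding: ||u||_{H^1}^2 = 49182410/63 + 4522040/7 = 12840110/9.


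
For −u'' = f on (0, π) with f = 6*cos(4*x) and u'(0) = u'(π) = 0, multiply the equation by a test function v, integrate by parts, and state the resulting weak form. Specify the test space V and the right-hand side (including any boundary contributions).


V = H^1(0, π) (no boundary constraint on v; u is determined up to an additive constant); weak form: ∫_0^π u'v' dx = ∫_0^π (6*cos(4*x)) v dx for all v ∈ V.

Multiply both sides by a test function v and integrate from 0 to π:
  ∫_0^π −u''(x) v(x) dx = ∫_0^π f(x) v(x) dx.
Integrate the LHS by parts once:
  ∫_0^π −u'' v dx = −[u'(x) v(x)]_0^π + ∫_0^π u'(x) v'(x) dx.
Thus ∫_0^π u'(x) v'(x) dx = ∫_0^π f(x) v(x) dx + [u'(x) v(x)]_0^π.
Choose V so that boundary terms are either known or forced to vanish.
u has homogeneous Neumann: u'(0) = u'(π) = 0. So [u' v]_0^π = 0·v(π) − 0·v(0) = 0 for any v; take V = H^1(0, π).
Weak formulation: find u (satisfying any essential BC) such that ∫_0^π u'(x) v'(x) dx = ∫_0^π f v dx for all v ∈ V (homogeneous Neumann, so boundary terms vanish).
Substituting f(x) = 6*cos(4*x), the right-hand side is ∫_0^π (6*cos(4*x)) v dx.
Compatibility check (pure Neumann): taking v ≡ 1 ∈ V gives 0 = ∫_0^π f dx + (0) − (0), i.e. ∫_0^π f dx must equal u'(0) − u'(π) = 0. Indeed ∫_0^π (6*cos(4*x)) dx = 0, so the data are compatible. The solution is then unique only up to an additive constant (fix it e.g. by requiring ∫_0^π u dx = 0).


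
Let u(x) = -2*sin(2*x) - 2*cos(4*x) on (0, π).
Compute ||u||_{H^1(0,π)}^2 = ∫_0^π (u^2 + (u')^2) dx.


||u||_{H^1(0,π)}^2 = 44*π

u'(x) = 8*sin(4*x) - 4*cos(2*x).
Expand u² and (u')² and integrate term by term on (0, π), using: for integers n ≥ 1, ∫_0^π sin²(nx) dx = ∫_0^π cos²(nx) dx = π/2; for n ≠ n', ∫_0^π sin(nx)sin(n'x) dx = ∫_0^π cos(nx)cos(n'x) dx = 0; and by product-to-sum, ∫_0^π sin(nx)cos(n'x) dx = ½∫_0^π [sin((n+n')x) + sin((n−n')x)] dx, which is 0 when n+n' is even and 2n/(n²−n'²) when n+n' is odd (it need not vanish on (0, π)).
  u² squared terms: (-2)²·∫cos(4x)² dx = 4·π/2 = 2*π;  (-2)²·∫sin(2x)² dx = 4·π/2 = 2*π.
  u² cross terms: 2·(-2)·(-2)·∫cos(4x)·sin(2x) dx = 8·(0) = 0.
  So ∫_0^π u² dx = 2*π + 2*π + 0 = 4*π.
  (u')² squared terms: (-4)²·∫cos(2x)² dx = 16·π/2 = 8*π;  (8)²·∫sin(4x)² dx = 64·π/2 = 32*π.
  (u')² cross terms: 2·(-4)·(8)·∫cos(2x)·sin(4x) dx = -64·(0) = 0.
  So ∫_0^π (u')² dx = 8*π + 32*π + 0 = 40*π.
||u||_{H^1}^2 = (4*π) + (40*π) = 44*π.


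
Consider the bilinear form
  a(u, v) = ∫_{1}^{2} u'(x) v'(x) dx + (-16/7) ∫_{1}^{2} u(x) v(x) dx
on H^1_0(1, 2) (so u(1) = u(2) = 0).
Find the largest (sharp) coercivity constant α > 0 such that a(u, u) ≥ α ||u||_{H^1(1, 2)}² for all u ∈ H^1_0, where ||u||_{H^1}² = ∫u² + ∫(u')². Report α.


α = (-16/7 + π^2)/(1 + π^2)

Coercivity of a(·,·) on H^1_0(1, 2) means a(u, u) ≥ α ||u||_{H^1}² for every u ∈ H^1_0.
The interval has length L = 1, and Poincaré/coercivity depend only on L. Here a(u, u) = ∫(u')² + (-16/7)·∫u².
Here c = -16/7 < 0 with |c| < (π/L)² = π^2, so coercivity still holds. The condition a(u,u) ≥ α||u||_{H^1}² reads (1−α)∫(u')² ≥ (α−c)∫u². Any admissible α is ≤ 1 (rapidly oscillating u have ∫u²/∫(u')² → 0), and α = 1 would force 0 ≥ (1−c)∫u², impossible since c < 1; so 1−α > 0. By the sharp Poincaré inequality on H^1_0 of an interval of length L, ∫(u')² ≥ (π/L)²∫u² with equality for the first sine mode sin(π(x−x₀)/L) (x₀ the left endpoint), so the inequality holds for all u iff (1−α)(π/L)² ≥ α − c, i.e. α ≤ ((π/L)² + c)/((π/L)² + 1) = (1 + c(L/π)²)/(1 + (L/π)²). (Direct route, valid since c ≤ 0: Poincaré gives c∫u² ≥ c(L/π)²∫(u')², so a(u,u) ≥ (1 + c(L/π)²)∫(u')², while ||u||_{H^1}² ≤ (1 + (L/π)²)∫(u')²; dividing yields the same α.) With (π/L)² = π^2 and c = -16/7, the largest admissible constant is α = ((π/L)² + c)/((π/L)² + 1).
Simplifying, α = (-16/7 + π^2)/(1 + π^2).


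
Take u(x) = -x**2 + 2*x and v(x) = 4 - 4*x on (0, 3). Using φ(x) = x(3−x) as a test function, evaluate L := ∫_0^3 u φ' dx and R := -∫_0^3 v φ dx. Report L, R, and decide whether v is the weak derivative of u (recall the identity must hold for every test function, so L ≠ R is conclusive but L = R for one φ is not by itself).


LHS = 9/2, RHS = 9. No, v is not the weak derivative of u.

u(x) = -x**2 + 2*x, classical derivative u'(x) = 2 - 2*x.
φ(x) = x(3−x), so φ'(x) = 3 - 2*x.
Note φ(0) = φ(3) = 0, so the boundary term u·φ vanishes.
LHS = ∫_0^3 u(x) φ'(x) dx = ∫_0^3 (2*x^3 - 7*x^2 + 6*x) dx. Term by term:
  ∫_0^3 2*x^3 dx = 81/2;  ∫_0^3 -7*x^2 dx = -63;  ∫_0^3 6*x dx = 27.
Sum: 81/2 − 63 + 27 = 9/2.
So LHS = 9/2.
∫_0^3 v(x) φ(x) dx = ∫_0^3 (4*x^3 - 16*x^2 + 12*x) dx. Term by term:
  ∫_0^3 4*x^3 dx = 81;  ∫_0^3 -16*x^2 dx = -144;  ∫_0^3 12*x dx = 54.
Sum: 81 − 144 + 54 = -9.
So RHS = -∫_0^3 v(x) φ(x) dx = 9.
LHS − RHS = -9/2 ≠ 0, so the identity fails.
(For a valid weak derivative the identity must hold for EVERY test function, in particular this one. The failure shows v is NOT the weak derivative of u.)
Correct weak derivative would be u'(x) = 2 - 2*x.


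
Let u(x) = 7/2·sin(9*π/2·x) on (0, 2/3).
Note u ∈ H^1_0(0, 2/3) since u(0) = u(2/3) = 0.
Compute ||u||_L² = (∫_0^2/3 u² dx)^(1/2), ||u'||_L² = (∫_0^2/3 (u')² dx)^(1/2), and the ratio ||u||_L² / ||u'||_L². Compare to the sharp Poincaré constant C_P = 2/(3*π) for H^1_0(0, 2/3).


||u||_L² / ||u'||_L² = 2/(9*π) < C_P = 2/(3*π).

u(x) = 7/2·sin(9*π/2·x), so u'(x) = 63*π*cos(9*π*x/2)/4.
Writing u(x) = A·sin(kπx/L) with A = 7/2 and k = 3, use ∫_0^L sin²(kπx/L) dx = L/2 and ∫_0^L cos²(kπx/L) dx = L/2.
u² = 49/4·sin²(9*π/2·x) and (u')² = 3969*π^2/16·cos²(9*π/2·x), and each of sin², cos² integrates to L/2 = 1/3 over (0, 2/3).
∫_0^2/3 u² dx = 49/12, so ||u||_L² = 7*sqrt(3)/6.
∫_0^2/3 (u')² dx = 1323*π^2/16, so ||u'||_L² = 21*sqrt(3)*π/4.
Ratio ||u||_L² / ||u'||_L² = 2/(9*π).
Sharp Poincaré constant on H^1_0(0, 2/3) is C_P = L/π = 2/(3*π), achieved by sin(3*π/2·x).
This is the k = 3 harmonic; the ratio L/(kπ) is strictly less than C_P = L/π, consistent with the sharp inequality ||u||_L² ≤ C_P ||u'||_L².


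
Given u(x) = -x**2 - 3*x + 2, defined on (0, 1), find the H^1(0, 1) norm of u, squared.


||u||_{H^1}^2 = 177/10

The H^1 norm (squared) on an interval (0, L) is
  ||u||_{H^1}^2 = ∫_0^L u(x)^2 dx + ∫_0^L u'(x)^2 dx.
Compute u'(x) = -2*x - 3.
Then u(x)^2 = x**4 + 6*x**3 + 5*x**2 - 12*x + 4 and u'(x)^2 = 4*x**2 + 12*x + 9.
Integrate each monomial from 0 to 1 using ∫_0^1 c·x^n dx = c·1^(n+1)/(n+1):
  ∫_0^1 u(x)^2 dx = ∫_0^1 (x^4 + 6*x^3 + 5*x^2 - 12*x + 4) dx. Term by term:
    ∫_0^1 x^4 dx = 1/5;  ∫_0^1 6*x^3 dx = 3/2;  ∫_0^1 5*x^2 dx = 5/3;
    ∫_0^1 -12*x dx = -6;  ∫_0^1 4 dx = 4.
  Sum: 1/5 + 3/2 + 5/3 − 6 + 4 = 41/30.
  ∫_0^1 u'(x)^2 dx = ∫_0^1 (4*x^2 + 12*x + 9) dx. Term by term:
    ∫_0^1 4*x^2 dx = 4/3;  ∫_0^1 12*x dx = 6;  ∫_0^1 9 dx = 9.
  Sum: 4/3 + 6 + 9 = 49/3.
Adding: ||u||_{H^1}^2 = 41/30 + 49/3 = 177/10.


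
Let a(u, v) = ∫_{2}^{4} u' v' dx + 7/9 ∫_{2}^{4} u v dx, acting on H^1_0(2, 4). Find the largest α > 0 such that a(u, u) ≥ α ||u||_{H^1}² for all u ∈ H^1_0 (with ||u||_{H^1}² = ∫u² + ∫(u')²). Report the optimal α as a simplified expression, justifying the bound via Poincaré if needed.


α = (28/9 + π^2)/(4 + π^2)

Coercivity of a(·,·) on H^1_0(2, 4) means a(u, u) ≥ α ||u||_{H^1}² for every u ∈ H^1_0.
The interval has length L = 2, and Poincaré/coercivity depend only on L. Here a(u, u) = ∫(u')² + (7/9)·∫u².
Here 0 < c = 7/9 < 1. The condition a(u,u) ≥ α||u||_{H^1}² reads (1−α)∫(u')² ≥ (α−c)∫u². Any admissible α is ≤ 1 (rapidly oscillating u have ∫u²/∫(u')² → 0), and α = 1 would force 0 ≥ (1−c)∫u², impossible since c < 1; so 1−α > 0. By the sharp Poincaré inequality on H^1_0 of an interval of length L, ∫(u')² ≥ (π/L)²∫u² with equality for the first sine mode sin(π(x−x₀)/L) (x₀ the left endpoint), so the inequality holds for all u iff (1−α)(π/L)² ≥ α − c, i.e. α ≤ ((π/L)² + c)/((π/L)² + 1) = (1 + c(L/π)²)/(1 + (L/π)²). With (π/L)² = π^2/4 and c = 7/9, the largest admissible constant is α = ((π/L)² + c)/((π/L)² + 1).
Simplifying, α = (28/9 + π^2)/(4 + π^2).


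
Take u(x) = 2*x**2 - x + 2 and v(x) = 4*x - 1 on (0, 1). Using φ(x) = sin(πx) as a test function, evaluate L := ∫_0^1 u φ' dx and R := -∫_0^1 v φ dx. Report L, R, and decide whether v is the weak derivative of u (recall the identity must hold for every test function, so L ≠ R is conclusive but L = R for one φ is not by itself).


LHS = -2/π, RHS = -2/π. Yes, v = u' weakly.

u(x) = 2*x**2 - x + 2, classical derivative u'(x) = 4*x - 1.
φ(x) = sin(πx), so φ'(x) = π*cos(π*x).
Note φ(0) = φ(1) = 0, so the boundary term u·φ vanishes.
LHS = ∫_0^1 u(x) φ'(x) dx = ∫_0^1 (2*π*x^2*cos(π*x) - π*x*cos(π*x) + 2*π*cos(π*x)) dx. Term by term:
  ∫_0^1 2*π*cos(π*x) dx = 0;  ∫_0^1 -π*x*cos(π*x) dx = 2/π;  ∫_0^1 2*π*x^2*cos(π*x) dx = -4/π.
Sum: 0 + 2/π − 4/π = -2/π.
So LHS = -2/π.
∫_0^1 v(x) φ(x) dx = ∫_0^1 (4*x*sin(π*x) - sin(π*x)) dx. Term by term:
  ∫_0^1 -sin(π*x) dx = -2/π;  ∫_0^1 4*x*sin(π*x) dx = 4/π.
Sum: -2/π + 4/π = 2/π.
So RHS = -∫_0^1 v(x) φ(x) dx = -2/π.
LHS = RHS, so the identity holds for this test φ.
Moreover u is smooth here and v(x) = u'(x) = 4*x - 1 pointwise, so the identity holds for every test function. Hence v is the weak derivative of u.


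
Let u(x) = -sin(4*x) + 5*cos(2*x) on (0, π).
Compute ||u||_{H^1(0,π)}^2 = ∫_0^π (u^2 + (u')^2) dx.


||u||_{H^1(0,π)}^2 = 71*π

u'(x) = -10*sin(2*x) - 4*cos(4*x).
Expand u² and (u')² and integrate term by term on (0, π), using: for integers n ≥ 1, ∫_0^π sin²(nx) dx = ∫_0^π cos²(nx) dx = π/2; for n ≠ n', ∫_0^π sin(nx)sin(n'x) dx = ∫_0^π cos(nx)cos(n'x) dx = 0; and by product-to-sum, ∫_0^π sin(nx)cos(n'x) dx = ½∫_0^π [sin((n+n')x) + sin((n−n')x)] dx, which is 0 when n+n' is even and 2n/(n²−n'²) when n+n' is odd (it need not vanish on (0, π)).
  u² squared terms: (-1)²·∫sin(4x)² dx = 1·π/2 = π/2;  (5)²·∫cos(2x)² dx = 25·π/2 = 25*π/2.
  u² cross terms: 2·(-1)·(5)·∫sin(4x)·cos(2x) dx = -10·(0) = 0.
  So ∫_0^π u² dx = π/2 + 25*π/2 + 0 = 13*π.
  (u')² squared terms: (-10)²·∫sin(2x)² dx = 100·π/2 = 50*π;  (-4)²·∫cos(4x)² dx = 16·π/2 = 8*π.
  (u')² cross terms: 2·(-10)·(-4)·∫sin(2x)·cos(4x) dx = 80·(0) = 0.
  So ∫_0^π (u')² dx = 50*π + 8*π + 0 = 58*π.
||u||_{H^1}^2 = (13*π) + (58*π) = 71*π.


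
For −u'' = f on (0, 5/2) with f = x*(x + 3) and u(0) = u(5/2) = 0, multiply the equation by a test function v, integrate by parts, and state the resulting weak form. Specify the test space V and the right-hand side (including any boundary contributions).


V = H^1_0(0, 5/2) (so v(0) = v(5/2) = 0); weak form: ∫_0^5/2 u'v' dx = ∫_0^5/2 (x*(x + 3)) v dx for all v ∈ V.

Multiply both sides by a test function v and integrate from 0 to 5/2:
  ∫_0^5/2 −u''(x) v(x) dx = ∫_0^5/2 f(x) v(x) dx.
Integrate the LHS by parts once:
  ∫_0^5/2 −u'' v dx = −[u'(x) v(x)]_0^5/2 + ∫_0^5/2 u'(x) v'(x) dx.
Thus ∫_0^5/2 u'(x) v'(x) dx = ∫_0^5/2 f(x) v(x) dx + [u'(x) v(x)]_0^5/2.
Choose V so that boundary terms are either known or forced to vanish.
u is Dirichlet: u(0) = u(5/2) = 0. Let V = H^1_0(0, 5/2); then v(0) = v(5/2) = 0, and [u' v]_0^5/2 = 0.
Weak formulation: find u (satisfying any essential BC) such that ∫_0^5/2 u'(x) v'(x) dx = ∫_0^5/2 f v dx for all v ∈ V.
Substituting f(x) = x*(x + 3), the right-hand side is ∫_0^5/2 (x*(x + 3)) v dx.


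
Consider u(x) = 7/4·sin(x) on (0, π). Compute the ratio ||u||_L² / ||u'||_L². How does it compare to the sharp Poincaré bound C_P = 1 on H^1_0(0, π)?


||u||_L² / ||u'||_L² = 1 = C_P.

u(x) = 7/4·sin(x), so u'(x) = 7*cos(x)/4.
Writing u(x) = A·sin(kπx/L) with A = 7/4 and k = 1, use ∫_0^L sin²(kπx/L) dx = L/2 and ∫_0^L cos²(kπx/L) dx = L/2.
u² = 49/16·sin²(x) and (u')² = 49/16·cos²(x), and each of sin², cos² integrates to L/2 = π/2 over (0, π).
∫_0^π u² dx = 49*π/32, so ||u||_L² = 7*sqrt(2)*sqrt(π)/8.
∫_0^π (u')² dx = 49*π/32, so ||u'||_L² = 7*sqrt(2)*sqrt(π)/8.
Ratio ||u||_L² / ||u'||_L² = 1.
Sharp Poincaré constant on H^1_0(0, π) is C_P = L/π = 1, achieved by sin(x).
This is the k = 1 eigenfunction (up to amplitude), so the ratio equals the sharp Poincaré constant exactly.


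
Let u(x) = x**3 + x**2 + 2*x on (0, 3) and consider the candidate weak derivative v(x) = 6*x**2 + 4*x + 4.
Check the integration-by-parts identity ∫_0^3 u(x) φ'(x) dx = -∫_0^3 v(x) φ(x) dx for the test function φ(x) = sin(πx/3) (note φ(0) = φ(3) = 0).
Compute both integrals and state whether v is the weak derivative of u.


LHS = -111/π + 324/π^3, RHS = -222/π + 648/π^3. No, v is not the weak derivative of u.

u(x) = x**3 + x**2 + 2*x, classical derivative u'(x) = 3*x**2 + 2*x + 2.
φ(x) = sin(πx/3), so φ'(x) = π*cos(π*x/3)/3.
Note φ(0) = φ(3) = 0, so the boundary term u·φ vanishes.
LHS = ∫_0^3 u(x) φ'(x) dx = ∫_0^3 (π*x^3*cos(π*x/3)/3 + π*x^2*cos(π*x/3)/3 + 2*π*x*cos(π*x/3)/3) dx. Term by term:
  ∫_0^3 π*x^2*cos(π*x/3)/3 dx = -18/π;  ∫_0^3 π*x^3*cos(π*x/3)/3 dx = -81/π + 324/π^3;  ∫_0^3 2*π*x*cos(π*x/3)/3 dx = -12/π.
Sum: -18/π + -81/π + 324/π^3 − 12/π = -111/π + 324/π^3.
So LHS = -111/π + 324/π^3.
∫_0^3 v(x) φ(x) dx = ∫_0^3 (6*x^2*sin(π*x/3) + 4*x*sin(π*x/3) + 4*sin(π*x/3)) dx. Term by term:
  ∫_0^3 4*sin(π*x/3) dx = 24/π;  ∫_0^3 4*x*sin(π*x/3) dx = 36/π;  ∫_0^3 6*x^2*sin(π*x/3) dx = -648/π^3 + 162/π.
Sum: 24/π + 36/π + -648/π^3 + 162/π = -648/π^3 + 222/π.
So RHS = -∫_0^3 v(x) φ(x) dx = -222/π + 648/π^3.
LHS − RHS = -324/π^3 + 111/π ≠ 0, so the identity fails.
(For a valid weak derivative the identity must hold for EVERY test function, in particular this one. The failure shows v is NOT the weak derivative of u.)
Correct weak derivative would be u'(x) = 3*x**2 + 2*x + 2.


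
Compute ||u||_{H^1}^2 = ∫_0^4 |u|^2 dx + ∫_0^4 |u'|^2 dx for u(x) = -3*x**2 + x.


||u||_{H^1}^2 = 32348/15

The H^1 norm (squared) on an interval (0, L) is
  ||u||_{H^1}^2 = ∫_0^L u(x)^2 dx + ∫_0^L u'(x)^2 dx.
Compute u'(x) = 1 - 6*x.
Then u(x)^2 = 9*x**4 - 6*x**3 + x**2 and u'(x)^2 = 36*x**2 - 12*x + 1.
Integrate each monomial from 0 to 4 using ∫_0^4 c·x^n dx = c·4^(n+1)/(n+1):
  ∫_0^4 u(x)^2 dx = ∫_0^4 (9*x^4 - 6*x^3 + x^2) dx. Term by term:
    ∫_0^4 9*x^4 dx = 9216/5;  ∫_0^4 -6*x^3 dx = -384;  ∫_0^4 x^2 dx = 64/3.
  Sum: 9216/5 − 384 + 64/3 = 22208/15.
  ∫_0^4 u'(x)^2 dx = ∫_0^4 (36*x^2 - 12*x + 1) dx. Term by term:
    ∫_0^4 36*x^2 dx = 768;  ∫_0^4 -12*x dx = -96;  ∫_0^4 1 dx = 4.
  Sum: 768 − 96 + 4 = 676.
Adding: ||u||_{H^1}^2 = 22208/15 + 676 = 32348/15.


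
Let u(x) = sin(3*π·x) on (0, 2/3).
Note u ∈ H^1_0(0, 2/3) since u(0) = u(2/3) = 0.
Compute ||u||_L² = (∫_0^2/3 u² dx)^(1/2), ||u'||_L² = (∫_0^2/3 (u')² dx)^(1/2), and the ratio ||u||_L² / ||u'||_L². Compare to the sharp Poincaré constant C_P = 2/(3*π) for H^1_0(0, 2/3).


||u||_L² / ||u'||_L² = 1/(3*π) < C_P = 2/(3*π).

u(x) = sin(3*π·x), so u'(x) = 3*π*cos(3*π*x).
Writing u(x) = A·sin(kπx/L) with A = 1 and k = 2, use ∫_0^L sin²(kπx/L) dx = L/2 and ∫_0^L cos²(kπx/L) dx = L/2.
u² = 1·sin²(3*π·x) and (u')² = 9*π^2·cos²(3*π·x), and each of sin², cos² integrates to L/2 = 1/3 over (0, 2/3).
∫_0^2/3 u² dx = 1/3, so ||u||_L² = sqrt(3)/3.
∫_0^2/3 (u')² dx = 3*π^2, so ||u'||_L² = sqrt(3)*π.
Ratio ||u||_L² / ||u'||_L² = 1/(3*π).
Sharp Poincaré constant on H^1_0(0, 2/3) is C_P = L/π = 2/(3*π), achieved by sin(3*π/2·x).
This is the k = 2 harmonic; the ratio L/(kπ) is strictly less than C_P = L/π, consistent with the sharp inequality ||u||_L² ≤ C_P ||u'||_L².


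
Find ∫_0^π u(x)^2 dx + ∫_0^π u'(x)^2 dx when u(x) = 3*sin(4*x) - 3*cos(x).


||u||_{H^1(0,π)}^2 = -96/5 + 171*π/2

u'(x) = 3*sin(x) + 12*cos(4*x).
Expand u² and (u')² and integrate term by term on (0, π), using: for integers n ≥ 1, ∫_0^π sin²(nx) dx = ∫_0^π cos²(nx) dx = π/2; for n ≠ n', ∫_0^π sin(nx)sin(n'x) dx = ∫_0^π cos(nx)cos(n'x) dx = 0; and by product-to-sum, ∫_0^π sin(nx)cos(n'x) dx = ½∫_0^π [sin((n+n')x) + sin((n−n')x)] dx, which is 0 when n+n' is even and 2n/(n²−n'²) when n+n' is odd (it need not vanish on (0, π)).
  u² squared terms: (-3)²·∫cos(x)² dx = 9·π/2 = 9*π/2;  (3)²·∫sin(4x)² dx = 9·π/2 = 9*π/2.
  u² cross terms: 2·(-3)·(3)·∫cos(x)·sin(4x) dx = -18·(8/15) = -48/5.
  So ∫_0^π u² dx = 9*π/2 + 9*π/2 − 48/5 = -48/5 + 9*π.
  (u')² squared terms: (3)²·∫sin(x)² dx = 9·π/2 = 9*π/2;  (12)²·∫cos(4x)² dx = 144·π/2 = 72*π.
  (u')² cross terms: 2·(3)·(12)·∫sin(x)·cos(4x) dx = 72·(-2/15) = -48/5.
  So ∫_0^π (u')² dx = 9*π/2 + 72*π − 48/5 = -48/5 + 153*π/2.
||u||_{H^1}^2 = (-48/5 + 9*π) + (-48/5 + 153*π/2) = -96/5 + 171*π/2.


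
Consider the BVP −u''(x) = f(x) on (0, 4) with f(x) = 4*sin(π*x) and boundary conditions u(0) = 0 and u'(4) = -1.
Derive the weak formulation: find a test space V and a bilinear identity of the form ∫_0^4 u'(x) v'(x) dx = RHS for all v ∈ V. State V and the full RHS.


V = {v ∈ H^1(0, 4) : v(0) = 0} (test functions vanish at x = 0 where u is specified); weak form: ∫_0^4 u'v' dx = ∫_0^4 (4*sin(π*x)) v dx − v(4) for all v ∈ V.

Multiply both sides by a test function v and integrate from 0 to 4:
  ∫_0^4 −u''(x) v(x) dx = ∫_0^4 f(x) v(x) dx.
Integrate the LHS by parts once:
  ∫_0^4 −u'' v dx = −[u'(x) v(x)]_0^4 + ∫_0^4 u'(x) v'(x) dx.
Thus ∫_0^4 u'(x) v'(x) dx = ∫_0^4 f(x) v(x) dx + [u'(x) v(x)]_0^4.
Choose V so that boundary terms are either known or forced to vanish.
Mixed BC: u(0) = 0 (Dirichlet) and u'(4) = -1 (Neumann). Define V = {v ∈ H^1(0, 4) : v(0) = 0}. Then [u' v]_0^4 = u'(4)·v(4) − u'(0)·0 = − v(4).
Weak formulation: find u (satisfying any essential BC) such that ∫_0^4 u'(x) v'(x) dx = ∫_0^4 f v dx − v(4) for all v ∈ V (Dirichlet at 0 absorbed into V; Neumann datum at x = 4 contributes the boundary term).
Substituting f(x) = 4*sin(π*x), the right-hand side is ∫_0^4 (4*sin(π*x)) v dx − v(4).


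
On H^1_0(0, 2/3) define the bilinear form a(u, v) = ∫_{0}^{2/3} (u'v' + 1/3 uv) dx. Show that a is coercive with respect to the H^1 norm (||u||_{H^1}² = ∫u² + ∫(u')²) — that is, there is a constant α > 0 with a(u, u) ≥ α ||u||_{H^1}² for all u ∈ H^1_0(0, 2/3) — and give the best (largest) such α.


α = (4 + 27*π^2)/(3*(4 + 9*π^2))

Coercivity of a(·,·) on H^1_0(0, 2/3) means a(u, u) ≥ α ||u||_{H^1}² for every u ∈ H^1_0.
The interval has length L = 2/3, and Poincaré/coercivity depend only on L. Here a(u, u) = ∫(u')² + (1/3)·∫u².
Here 0 < c = 1/3 < 1. The condition a(u,u) ≥ α||u||_{H^1}² reads (1−α)∫(u')² ≥ (α−c)∫u². Any admissible α is ≤ 1 (rapidly oscillating u have ∫u²/∫(u')² → 0), and α = 1 would force 0 ≥ (1−c)∫u², impossible since c < 1; so 1−α > 0. By the sharp Poincaré inequality on H^1_0 of an interval of length L, ∫(u')² ≥ (π/L)²∫u² with equality for the first sine mode sin(π(x−x₀)/L) (x₀ the left endpoint), so the inequality holds for all u iff (1−α)(π/L)² ≥ α − c, i.e. α ≤ ((π/L)² + c)/((π/L)² + 1) = (1 + c(L/π)²)/(1 + (L/π)²). With (π/L)² = 9*π^2/4 and c = 1/3, the largest admissible constant is α = ((π/L)² + c)/((π/L)² + 1).
Simplifying, α = (4 + 27*π^2)/(3*(4 + 9*π^2)).


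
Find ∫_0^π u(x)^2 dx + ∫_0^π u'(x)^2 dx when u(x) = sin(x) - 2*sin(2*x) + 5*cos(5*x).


||u||_{H^1(0,π)}^2 = 2080/21 + 336*π

u'(x) = -25*sin(5*x) + cos(x) - 4*cos(2*x).
Expand u² and (u')² and integrate term by term on (0, π), using: for integers n ≥ 1, ∫_0^π sin²(nx) dx = ∫_0^π cos²(nx) dx = π/2; for n ≠ n', ∫_0^π sin(nx)sin(n'x) dx = ∫_0^π cos(nx)cos(n'x) dx = 0; and by product-to-sum, ∫_0^π sin(nx)cos(n'x) dx = ½∫_0^π [sin((n+n')x) + sin((n−n')x)] dx, which is 0 when n+n' is even and 2n/(n²−n'²) when n+n' is odd (it need not vanish on (0, π)).
  u² squared terms: (-2)²·∫sin(2x)² dx = 4·π/2 = 2*π;  (5)²·∫cos(5x)² dx = 25·π/2 = 25*π/2;  (1)²·∫sin(x)² dx = 1·π/2 = π/2.
  u² cross terms: 2·(-2)·(5)·∫sin(2x)·cos(5x) dx = -20·(-4/21) = 80/21;  2·(-2)·(1)·∫sin(2x)·sin(x) dx = -4·(0) = 0;  2·(5)·(1)·∫cos(5x)·sin(x) dx = 10·(0) = 0.
  So ∫_0^π u² dx = 2*π + 25*π/2 + π/2 + 80/21 + 0 + 0 = 80/21 + 15*π.
  (u')² squared terms: (-25)²·∫sin(5x)² dx = 625·π/2 = 625*π/2;  (-4)²·∫cos(2x)² dx = 16·π/2 = 8*π;  (1)²·∫cos(x)² dx = 1·π/2 = π/2.
  (u')² cross terms: 2·(-25)·(-4)·∫sin(5x)·cos(2x) dx = 200·(10/21) = 2000/21;  2·(-25)·(1)·∫sin(5x)·cos(x) dx = -50·(0) = 0;  2·(-4)·(1)·∫cos(2x)·cos(x) dx = -8·(0) = 0.
  So ∫_0^π (u')² dx = 625*π/2 + 8*π + π/2 + 2000/21 + 0 + 0 = 2000/21 + 321*π.
||u||_{H^1}^2 = (80/21 + 15*π) + (2000/21 + 321*π) = 2080/21 + 336*π.


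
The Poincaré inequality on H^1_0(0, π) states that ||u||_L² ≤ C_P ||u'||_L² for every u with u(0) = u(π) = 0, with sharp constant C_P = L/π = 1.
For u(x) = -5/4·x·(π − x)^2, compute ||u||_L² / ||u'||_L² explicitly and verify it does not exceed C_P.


||u||_L² / ||u'||_L² = sqrt(14)*π/14 < C_P = 1.

u(x) = -5/4·x·(π − x)^2, so u'(x) = 5*(π - 3*x)*(x - π)/4.
u(x) = -5/4·x·(π − x)^2 vanishes at x = 0 and x = π, so u ∈ H^1_0(0, π). Differentiate via the product rule and integrate the resulting polynomials term by term.
  ∫_0^π u² dx = ∫_0^π (25*x^6/16 - 25*π*x^5/4 + 75*π^2*x^4/8 - 25*π^3*x^3/4 + 25*π^4*x^2/16) dx. Term by term:
    ∫_0^π 25*x^6/16 dx = 25*π^7/112;  ∫_0^π -25*π*x^5/4 dx = -25*π^7/24;  ∫_0^π 75*π^2*x^4/8 dx = 15*π^7/8;
    ∫_0^π -25*π^3*x^3/4 dx = -25*π^7/16;  ∫_0^π 25*π^4*x^2/16 dx = 25*π^7/48.
  Sum: 25*π^7/112 − 25*π^7/24 + 15*π^7/8 − 25*π^7/16 + 25*π^7/48 = 5*π^7/336.
  ∫_0^π (u')² dx = ∫_0^π (225*x^4/16 - 75*π*x^3/2 + 275*π^2*x^2/8 - 25*π^3*x/2 + 25*π^4/16) dx. Term by term:
    ∫_0^π 225*x^4/16 dx = 45*π^5/16;  ∫_0^π -75*π*x^3/2 dx = -75*π^5/8;  ∫_0^π 275*π^2*x^2/8 dx = 275*π^5/24;
    ∫_0^π -25*π^3*x/2 dx = -25*π^5/4;  ∫_0^π 25*π^4/16 dx = 25*π^5/16.
  Sum: 45*π^5/16 − 75*π^5/8 + 275*π^5/24 − 25*π^5/4 + 25*π^5/16 = 5*π^5/24.
∫_0^π u² dx = 5*π^7/336, so ||u||_L² = sqrt(105)*π^(7/2)/84.
∫_0^π (u')² dx = 5*π^5/24, so ||u'||_L² = sqrt(30)*π^(5/2)/12.
Ratio ||u||_L² / ||u'||_L² = sqrt(14)*π/14.
Sharp Poincaré constant on H^1_0(0, π) is C_P = L/π = 1, achieved by sin(x).
A polynomial bump cannot attain the sharp Poincaré constant (only the first sine eigenfunction does), so the ratio is strictly less than C_P, consistent with ||u||_L² ≤ C_P ||u'||_L².


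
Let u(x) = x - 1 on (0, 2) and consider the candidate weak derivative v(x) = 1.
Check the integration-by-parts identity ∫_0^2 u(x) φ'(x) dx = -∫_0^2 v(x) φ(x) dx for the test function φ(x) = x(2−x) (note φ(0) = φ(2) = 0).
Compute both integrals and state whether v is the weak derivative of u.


LHS = -4/3, RHS = -4/3. Yes, v = u' weakly.

u(x) = x - 1, classical derivative u'(x) = 1.
φ(x) = x(2−x), so φ'(x) = 2 - 2*x.
Note φ(0) = φ(2) = 0, so the boundary term u·φ vanishes.
LHS = ∫_0^2 u(x) φ'(x) dx = ∫_0^2 (-2*x^2 + 4*x - 2) dx. Term by term:
  ∫_0^2 -2*x^2 dx = -16/3;  ∫_0^2 4*x dx = 8;  ∫_0^2 -2 dx = -4.
Sum: -16/3 + 8 − 4 = -4/3.
So LHS = -4/3.
∫_0^2 v(x) φ(x) dx = ∫_0^2 (-x^2 + 2*x) dx. Term by term:
  ∫_0^2 -x^2 dx = -8/3;  ∫_0^2 2*x dx = 4.
Sum: -8/3 + 4 = 4/3.
So RHS = -∫_0^2 v(x) φ(x) dx = -4/3.
LHS = RHS, so the identity holds for this test φ.
Moreover u is smooth here and v(x) = u'(x) = 1 pointwise, so the identity holds for every test function. Hence v is the weak derivative of u.


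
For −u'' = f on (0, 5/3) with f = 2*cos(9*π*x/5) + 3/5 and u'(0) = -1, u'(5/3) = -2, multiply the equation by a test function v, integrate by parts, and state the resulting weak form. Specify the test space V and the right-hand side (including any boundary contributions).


V = H^1(0, 5/3) (v unrestricted at boundary; u is determined up to an additive constant); weak form: ∫_0^5/3 u'v' dx = ∫_0^5/3 (2*cos(9*π*x/5) + 3/5) v dx − 2·v(5/3) + v(0) for all v ∈ V.

Multiply both sides by a test function v and integrate from 0 to 5/3:
  ∫_0^5/3 −u''(x) v(x) dx = ∫_0^5/3 f(x) v(x) dx.
Integrate the LHS by parts once:
  ∫_0^5/3 −u'' v dx = −[u'(x) v(x)]_0^5/3 + ∫_0^5/3 u'(x) v'(x) dx.
Thus ∫_0^5/3 u'(x) v'(x) dx = ∫_0^5/3 f(x) v(x) dx + [u'(x) v(x)]_0^5/3.
Choose V so that boundary terms are either known or forced to vanish.
u has inhomogeneous Neumann u'(0) = -1, u'(5/3) = -2. [u' v]_0^5/3 = (-2)·v(5/3) − (-1)·v(0) = − 2·v(5/3) + v(0). Take V = H^1(0, 5/3); boundary term becomes part of RHS.
Weak formulation: find u (satisfying any essential BC) such that ∫_0^5/3 u'(x) v'(x) dx = ∫_0^5/3 f v dx − 2·v(5/3) + v(0) for all v ∈ V (Neumann data are natural BCs: they enter the RHS as boundary terms).
Substituting f(x) = 2*cos(9*π*x/5) + 3/5, the right-hand side is ∫_0^5/3 (2*cos(9*π*x/5) + 3/5) v dx − 2·v(5/3) + v(0).
Compatibility check (pure Neumann): taking v ≡ 1 ∈ V gives 0 = ∫_0^5/3 f dx + (-2) − (-1), i.e. ∫_0^5/3 f dx must equal u'(0) − u'(5/3) = 1. Indeed ∫_0^5/3 (2*cos(9*π*x/5) + 3/5) dx = 1, so the data are compatible. The solution is then unique only up to an additive constant (fix it e.g. by requiring ∫_0^5/3 u dx = 0).


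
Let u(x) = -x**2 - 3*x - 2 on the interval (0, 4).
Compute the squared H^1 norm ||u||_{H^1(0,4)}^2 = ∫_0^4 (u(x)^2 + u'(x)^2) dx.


||u||_{H^1}^2 = 17932/15

The H^1 norm (squared) on an interval (0, L) is
  ||u||_{H^1}^2 = ∫_0^L u(x)^2 dx + ∫_0^L u'(x)^2 dx.
Compute u'(x) = -2*x - 3.
Then u(x)^2 = x**4 + 6*x**3 + 13*x**2 + 12*x + 4 and u'(x)^2 = 4*x**2 + 12*x + 9.
Integrate each monomial from 0 to 4 using ∫_0^4 c·x^n dx = c·4^(n+1)/(n+1):
  ∫_0^4 u(x)^2 dx = ∫_0^4 (x^4 + 6*x^3 + 13*x^2 + 12*x + 4) dx. Term by term:
    ∫_0^4 x^4 dx = 1024/5;  ∫_0^4 6*x^3 dx = 384;  ∫_0^4 13*x^2 dx = 832/3;
    ∫_0^4 12*x dx = 96;  ∫_0^4 4 dx = 16.
  Sum: 1024/5 + 384 + 832/3 + 96 + 16 = 14672/15.
  ∫_0^4 u'(x)^2 dx = ∫_0^4 (4*x^2 + 12*x + 9) dx. Term by term:
    ∫_0^4 4*x^2 dx = 256/3;  ∫_0^4 12*x dx = 96;  ∫_0^4 9 dx = 36.
  Sum: 256/3 + 96 + 36 = 652/3.
Adding: ||u||_{H^1}^2 = 14672/15 + 652/3 = 17932/15.


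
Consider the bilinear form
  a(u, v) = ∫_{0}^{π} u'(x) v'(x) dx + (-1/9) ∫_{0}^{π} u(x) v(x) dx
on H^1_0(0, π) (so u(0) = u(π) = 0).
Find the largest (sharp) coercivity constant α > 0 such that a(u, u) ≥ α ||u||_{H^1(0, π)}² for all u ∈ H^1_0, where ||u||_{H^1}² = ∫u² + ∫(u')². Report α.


α = 4/9

Coercivity of a(·,·) on H^1_0(0, π) means a(u, u) ≥ α ||u||_{H^1}² for every u ∈ H^1_0.
The interval has length L = π, and Poincaré/coercivity depend only on L. Here a(u, u) = ∫(u')² + (-1/9)·∫u².
Here c = -1/9 < 0 with |c| < (π/L)² = 1, so coercivity still holds. The condition a(u,u) ≥ α||u||_{H^1}² reads (1−α)∫(u')² ≥ (α−c)∫u². Any admissible α is ≤ 1 (rapidly oscillating u have ∫u²/∫(u')² → 0), and α = 1 would force 0 ≥ (1−c)∫u², impossible since c < 1; so 1−α > 0. By the sharp Poincaré inequality on H^1_0 of an interval of length L, ∫(u')² ≥ (π/L)²∫u² with equality for the first sine mode sin(π(x−x₀)/L) (x₀ the left endpoint), so the inequality holds for all u iff (1−α)(π/L)² ≥ α − c, i.e. α ≤ ((π/L)² + c)/((π/L)² + 1) = (1 + c(L/π)²)/(1 + (L/π)²). (Direct route, valid since c ≤ 0: Poincaré gives c∫u² ≥ c(L/π)²∫(u')², so a(u,u) ≥ (1 + c(L/π)²)∫(u')², while ||u||_{H^1}² ≤ (1 + (L/π)²)∫(u')²; dividing yields the same α.) With (π/L)² = 1 and c = -1/9, the largest admissible constant is α = ((π/L)² + c)/((π/L)² + 1).
Simplifying, α = 4/9.


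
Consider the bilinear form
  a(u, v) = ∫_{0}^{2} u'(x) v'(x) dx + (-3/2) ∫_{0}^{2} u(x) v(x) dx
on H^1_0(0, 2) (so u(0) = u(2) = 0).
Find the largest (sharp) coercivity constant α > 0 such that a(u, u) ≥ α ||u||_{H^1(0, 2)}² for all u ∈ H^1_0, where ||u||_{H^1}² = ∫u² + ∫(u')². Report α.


α = (-6 + π^2)/(4 + π^2)

Coercivity of a(·,·) on H^1_0(0, 2) means a(u, u) ≥ α ||u||_{H^1}² for every u ∈ H^1_0.
The interval has length L = 2, and Poincaré/coercivity depend only on L. Here a(u, u) = ∫(u')² + (-3/2)·∫u².
Here c = -3/2 < 0 with |c| < (π/L)² = π^2/4, so coercivity still holds. The condition a(u,u) ≥ α||u||_{H^1}² reads (1−α)∫(u')² ≥ (α−c)∫u². Any admissible α is ≤ 1 (rapidly oscillating u have ∫u²/∫(u')² → 0), and α = 1 would force 0 ≥ (1−c)∫u², impossible since c < 1; so 1−α > 0. By the sharp Poincaré inequality on H^1_0 of an interval of length L, ∫(u')² ≥ (π/L)²∫u² with equality for the first sine mode sin(π(x−x₀)/L) (x₀ the left endpoint), so the inequality holds for all u iff (1−α)(π/L)² ≥ α − c, i.e. α ≤ ((π/L)² + c)/((π/L)² + 1) = (1 + c(L/π)²)/(1 + (L/π)²). (Direct route, valid since c ≤ 0: Poincaré gives c∫u² ≥ c(L/π)²∫(u')², so a(u,u) ≥ (1 + c(L/π)²)∫(u')², while ||u||_{H^1}² ≤ (1 + (L/π)²)∫(u')²; dividing yields the same α.) With (π/L)² = π^2/4 and c = -3/2, the largest admissible constant is α = ((π/L)² + c)/((π/L)² + 1).
Simplifying, α = (-6 + π^2)/(4 + π^2).


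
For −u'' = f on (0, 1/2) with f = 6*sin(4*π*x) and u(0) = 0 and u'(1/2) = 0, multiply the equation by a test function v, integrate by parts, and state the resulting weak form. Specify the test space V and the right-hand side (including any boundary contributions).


V = {v ∈ H^1(0, 1/2) : v(0) = 0} (test functions vanish at x = 0 where u is specified); weak form: ∫_0^1/2 u'v' dx = ∫_0^1/2 (6*sin(4*π*x)) v dx for all v ∈ V.

Multiply both sides by a test function v and integrate from 0 to 1/2:
  ∫_0^1/2 −u''(x) v(x) dx = ∫_0^1/2 f(x) v(x) dx.
Integrate the LHS by parts once:
  ∫_0^1/2 −u'' v dx = −[u'(x) v(x)]_0^1/2 + ∫_0^1/2 u'(x) v'(x) dx.
Thus ∫_0^1/2 u'(x) v'(x) dx = ∫_0^1/2 f(x) v(x) dx + [u'(x) v(x)]_0^1/2.
Choose V so that boundary terms are either known or forced to vanish.
Mixed BC: u(0) = 0 (Dirichlet) and u'(1/2) = 0 (Neumann). Define V = {v ∈ H^1(0, 1/2) : v(0) = 0}. Then [u' v]_0^1/2 = u'(1/2)·v(1/2) − u'(0)·0 = 0.
Weak formulation: find u (satisfying any essential BC) such that ∫_0^1/2 u'(x) v'(x) dx = ∫_0^1/2 f v dx for all v ∈ V (Dirichlet at 0 absorbed into V; the Neumann datum at x = 1/2 is zero, so no boundary term remains).
Substituting f(x) = 6*sin(4*π*x), the right-hand side is ∫_0^1/2 (6*sin(4*π*x)) v dx.


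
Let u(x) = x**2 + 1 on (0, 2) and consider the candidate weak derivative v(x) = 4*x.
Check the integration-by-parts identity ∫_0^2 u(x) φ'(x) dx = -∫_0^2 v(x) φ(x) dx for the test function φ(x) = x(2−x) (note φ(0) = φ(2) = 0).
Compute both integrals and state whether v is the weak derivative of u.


LHS = -8/3, RHS = -16/3. No, v is not the weak derivative of u.

u(x) = x**2 + 1, classical derivative u'(x) = 2*x.
φ(x) = x(2−x), so φ'(x) = 2 - 2*x.
Note φ(0) = φ(2) = 0, so the boundary term u·φ vanishes.
LHS = ∫_0^2 u(x) φ'(x) dx = ∫_0^2 (-2*x^3 + 2*x^2 - 2*x + 2) dx. Term by term:
  ∫_0^2 -2*x^3 dx = -8;  ∫_0^2 2*x^2 dx = 16/3;  ∫_0^2 -2*x dx = -4;
  ∫_0^2 2 dx = 4.
Sum: -8 + 16/3 − 4 + 4 = -8/3.
So LHS = -8/3.
∫_0^2 v(x) φ(x) dx = ∫_0^2 (-4*x^3 + 8*x^2) dx. Term by term:
  ∫_0^2 -4*x^3 dx = -16;  ∫_0^2 8*x^2 dx = 64/3.
Sum: -16 + 64/3 = 16/3.
So RHS = -∫_0^2 v(x) φ(x) dx = -16/3.
LHS − RHS = 8/3 ≠ 0, so the identity fails.
(For a valid weak derivative the identity must hold for EVERY test function, in particular this one. The failure shows v is NOT the weak derivative of u.)
Correct weak derivative would be u'(x) = 2*x.


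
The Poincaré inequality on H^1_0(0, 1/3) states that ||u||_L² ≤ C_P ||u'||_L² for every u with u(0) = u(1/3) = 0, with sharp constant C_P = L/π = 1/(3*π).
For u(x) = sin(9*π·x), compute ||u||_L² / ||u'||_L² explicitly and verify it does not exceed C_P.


||u||_L² / ||u'||_L² = 1/(9*π) < C_P = 1/(3*π).

u(x) = sin(9*π·x), so u'(x) = 9*π*cos(9*π*x).
Writing u(x) = A·sin(kπx/L) with A = 1 and k = 3, use ∫_0^L sin²(kπx/L) dx = L/2 and ∫_0^L cos²(kπx/L) dx = L/2.
u² = 1·sin²(9*π·x) and (u')² = 81*π^2·cos²(9*π·x), and each of sin², cos² integrates to L/2 = 1/6 over (0, 1/3).
∫_0^1/3 u² dx = 1/6, so ||u||_L² = sqrt(6)/6.
∫_0^1/3 (u')² dx = 27*π^2/2, so ||u'||_L² = 3*sqrt(6)*π/2.
Ratio ||u||_L² / ||u'||_L² = 1/(9*π).
Sharp Poincaré constant on H^1_0(0, 1/3) is C_P = L/π = 1/(3*π), achieved by sin(3*π·x).
This is the k = 3 harmonic; the ratio L/(kπ) is strictly less than C_P = L/π, consistent with the sharp inequality ||u||_L² ≤ C_P ||u'||_L².


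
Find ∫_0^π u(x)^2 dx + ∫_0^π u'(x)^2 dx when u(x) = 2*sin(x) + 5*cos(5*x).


||u||_{H^1(0,π)}^2 = 329*π

u'(x) = -25*sin(5*x) + 2*cos(x).
Expand u² and (u')² and integrate term by term on (0, π), using: for integers n ≥ 1, ∫_0^π sin²(nx) dx = ∫_0^π cos²(nx) dx = π/2; for n ≠ n', ∫_0^π sin(nx)sin(n'x) dx = ∫_0^π cos(nx)cos(n'x) dx = 0; and by product-to-sum, ∫_0^π sin(nx)cos(n'x) dx = ½∫_0^π [sin((n+n')x) + sin((n−n')x)] dx, which is 0 when n+n' is even and 2n/(n²−n'²) when n+n' is odd (it need not vanish on (0, π)).
  u² squared terms: (2)²·∫sin(x)² dx = 4·π/2 = 2*π;  (5)²·∫cos(5x)² dx = 25·π/2 = 25*π/2.
  u² cross terms: 2·(2)·(5)·∫sin(x)·cos(5x) dx = 20·(0) = 0.
  So ∫_0^π u² dx = 2*π + 25*π/2 + 0 = 29*π/2.
  (u')² squared terms: (-25)²·∫sin(5x)² dx = 625·π/2 = 625*π/2;  (2)²·∫cos(x)² dx = 4·π/2 = 2*π.
  (u')² cross terms: 2·(-25)·(2)·∫sin(5x)·cos(x) dx = -100·(0) = 0.
  So ∫_0^π (u')² dx = 625*π/2 + 2*π + 0 = 629*π/2.
||u||_{H^1}^2 = (29*π/2) + (629*π/2) = 329*π.


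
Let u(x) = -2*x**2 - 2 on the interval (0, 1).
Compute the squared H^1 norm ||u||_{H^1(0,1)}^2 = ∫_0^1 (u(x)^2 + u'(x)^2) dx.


||u||_{H^1}^2 = 64/5

The H^1 norm (squared) on an interval (0, L) is
  ||u||_{H^1}^2 = ∫_0^L u(x)^2 dx + ∫_0^L u'(x)^2 dx.
Compute u'(x) = -4*x.
Then u(x)^2 = 4*x**4 + 8*x**2 + 4 and u'(x)^2 = 16*x**2.
Integrate each monomial from 0 to 1 using ∫_0^1 c·x^n dx = c·1^(n+1)/(n+1):
  ∫_0^1 u(x)^2 dx = ∫_0^1 (4*x^4 + 8*x^2 + 4) dx. Term by term:
    ∫_0^1 4*x^4 dx = 4/5;  ∫_0^1 8*x^2 dx = 8/3;  ∫_0^1 4 dx = 4.
  Sum: 4/5 + 8/3 + 4 = 112/15.
  ∫_0^1 u'(x)^2 dx = ∫_0^1 (16*x^2) dx. Term by term:
    ∫_0^1 16*x^2 dx = 16/3.
Adding: ||u||_{H^1}^2 = 112/15 + 16/3 = 64/5.


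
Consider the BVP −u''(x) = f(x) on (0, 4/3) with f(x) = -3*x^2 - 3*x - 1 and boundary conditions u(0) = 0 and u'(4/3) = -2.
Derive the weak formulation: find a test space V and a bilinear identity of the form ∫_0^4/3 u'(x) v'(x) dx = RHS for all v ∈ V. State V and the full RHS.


V = {v ∈ H^1(0, 4/3) : v(0) = 0} (test functions vanish at x = 0 where u is specified); weak form: ∫_0^4/3 u'v' dx = ∫_0^4/3 (-3*x^2 - 3*x - 1) v dx − 2·v(4/3) for all v ∈ V.

Multiply both sides by a test function v and integrate from 0 to 4/3:
  ∫_0^4/3 −u''(x) v(x) dx = ∫_0^4/3 f(x) v(x) dx.
Integrate the LHS by parts once:
  ∫_0^4/3 −u'' v dx = −[u'(x) v(x)]_0^4/3 + ∫_0^4/3 u'(x) v'(x) dx.
Thus ∫_0^4/3 u'(x) v'(x) dx = ∫_0^4/3 f(x) v(x) dx + [u'(x) v(x)]_0^4/3.
Choose V so that boundary terms are either known or forced to vanish.
Mixed BC: u(0) = 0 (Dirichlet) and u'(4/3) = -2 (Neumann). Define V = {v ∈ H^1(0, 4/3) : v(0) = 0}. Then [u' v]_0^4/3 = u'(4/3)·v(4/3) − u'(0)·0 = − 2·v(4/3).
Weak formulation: find u (satisfying any essential BC) such that ∫_0^4/3 u'(x) v'(x) dx = ∫_0^4/3 f v dx − 2·v(4/3) for all v ∈ V (Dirichlet at 0 absorbed into V; Neumann datum at x = 4/3 contributes the boundary term).
Substituting f(x) = -3*x^2 - 3*x - 1, the right-hand side is ∫_0^4/3 (-3*x^2 - 3*x - 1) v dx − 2·v(4/3).


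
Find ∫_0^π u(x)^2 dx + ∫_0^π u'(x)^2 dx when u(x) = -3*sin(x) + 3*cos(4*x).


||u||_{H^1(0,π)}^2 = 204/5 + 171*π/2

u'(x) = -12*sin(4*x) - 3*cos(x).
Expand u² and (u')² and integrate term by term on (0, π), using: for integers n ≥ 1, ∫_0^π sin²(nx) dx = ∫_0^π cos²(nx) dx = π/2; for n ≠ n', ∫_0^π sin(nx)sin(n'x) dx = ∫_0^π cos(nx)cos(n'x) dx = 0; and by product-to-sum, ∫_0^π sin(nx)cos(n'x) dx = ½∫_0^π [sin((n+n')x) + sin((n−n')x)] dx, which is 0 when n+n' is even and 2n/(n²−n'²) when n+n' is odd (it need not vanish on (0, π)).
  u² squared terms: (-3)²·∫sin(x)² dx = 9·π/2 = 9*π/2;  (3)²·∫cos(4x)² dx = 9·π/2 = 9*π/2.
  u² cross terms: 2·(-3)·(3)·∫sin(x)·cos(4x) dx = -18·(-2/15) = 12/5.
  So ∫_0^π u² dx = 9*π/2 + 9*π/2 + 12/5 = 12/5 + 9*π.
  (u')² squared terms: (-12)²·∫sin(4x)² dx = 144·π/2 = 72*π;  (-3)²·∫cos(x)² dx = 9·π/2 = 9*π/2.
  (u')² cross terms: 2·(-12)·(-3)·∫sin(4x)·cos(x) dx = 72·(8/15) = 192/5.
  So ∫_0^π (u')² dx = 72*π + 9*π/2 + 192/5 = 192/5 + 153*π/2.
||u||_{H^1}^2 = (12/5 + 9*π) + (192/5 + 153*π/2) = 204/5 + 171*π/2.


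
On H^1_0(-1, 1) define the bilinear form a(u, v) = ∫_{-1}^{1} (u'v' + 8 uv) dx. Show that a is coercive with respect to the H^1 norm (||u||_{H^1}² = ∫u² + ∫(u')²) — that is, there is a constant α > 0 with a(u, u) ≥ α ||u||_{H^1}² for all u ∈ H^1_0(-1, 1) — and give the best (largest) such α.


α = 1

Coercivity of a(·,·) on H^1_0(-1, 1) means a(u, u) ≥ α ||u||_{H^1}² for every u ∈ H^1_0.
The interval has length L = 2, and Poincaré/coercivity depend only on L. Here a(u, u) = ∫(u')² + (8)·∫u².
Here c = 8 ≥ 1, so a(u,u) = ∫(u')² + c∫u² ≥ ∫(u')² + ∫u² = ||u||_{H^1}², i.e. α = 1 works. No larger α is possible: a(u,u) ≥ α||u||_{H^1}² means (1−α)∫(u')² ≥ (α−c)∫u², and for the modes u_n = sin(nπ(x−x₀)/L) (x₀ the left endpoint) one has ∫u_n²/∫(u_n')² = (L/(nπ))² → 0, so a(u_n,u_n)/||u_n||_{H^1}² → 1. Hence the optimal constant is α = 1.
Therefore α = 1.
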